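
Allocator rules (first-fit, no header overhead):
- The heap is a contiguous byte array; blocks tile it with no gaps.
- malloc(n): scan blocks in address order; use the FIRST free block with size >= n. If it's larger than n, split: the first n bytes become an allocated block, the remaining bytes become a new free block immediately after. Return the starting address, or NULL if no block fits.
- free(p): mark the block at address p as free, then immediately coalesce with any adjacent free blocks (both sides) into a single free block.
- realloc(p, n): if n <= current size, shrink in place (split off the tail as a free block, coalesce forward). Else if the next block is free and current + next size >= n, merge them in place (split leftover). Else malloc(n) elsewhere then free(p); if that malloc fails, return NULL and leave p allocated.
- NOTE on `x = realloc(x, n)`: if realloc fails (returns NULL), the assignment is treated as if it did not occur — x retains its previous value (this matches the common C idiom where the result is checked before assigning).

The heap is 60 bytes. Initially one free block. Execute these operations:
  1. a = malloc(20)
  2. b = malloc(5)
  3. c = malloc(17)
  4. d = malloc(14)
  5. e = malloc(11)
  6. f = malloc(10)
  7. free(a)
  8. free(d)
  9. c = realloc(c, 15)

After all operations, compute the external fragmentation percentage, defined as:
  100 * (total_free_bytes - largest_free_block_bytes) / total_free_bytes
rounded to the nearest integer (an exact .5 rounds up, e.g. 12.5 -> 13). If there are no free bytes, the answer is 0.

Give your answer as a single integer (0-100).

Answer: 50

Derivation:
Op 1: a = malloc(20) -> a = 0; heap: [0-19 ALLOC][20-59 FREE]
Op 2: b = malloc(5) -> b = 20; heap: [0-19 ALLOC][20-24 ALLOC][25-59 FREE]
Op 3: c = malloc(17) -> c = 25; heap: [0-19 ALLOC][20-24 ALLOC][25-41 ALLOC][42-59 FREE]
Op 4: d = malloc(14) -> d = 42; heap: [0-19 ALLOC][20-24 ALLOC][25-41 ALLOC][42-55 ALLOC][56-59 FREE]
Op 5: e = malloc(11) -> e = NULL; heap: [0-19 ALLOC][20-24 ALLOC][25-41 ALLOC][42-55 ALLOC][56-59 FREE]
Op 6: f = malloc(10) -> f = NULL; heap: [0-19 ALLOC][20-24 ALLOC][25-41 ALLOC][42-55 ALLOC][56-59 FREE]
Op 7: free(a) -> (freed a); heap: [0-19 FREE][20-24 ALLOC][25-41 ALLOC][42-55 ALLOC][56-59 FREE]
Op 8: free(d) -> (freed d); heap: [0-19 FREE][20-24 ALLOC][25-41 ALLOC][42-59 FREE]
Op 9: c = realloc(c, 15) -> c = 25; heap: [0-19 FREE][20-24 ALLOC][25-39 ALLOC][40-59 FREE]
Free blocks: [20 20] total_free=40 largest=20 -> 100*(40-20)/40 = 2000/40 = 50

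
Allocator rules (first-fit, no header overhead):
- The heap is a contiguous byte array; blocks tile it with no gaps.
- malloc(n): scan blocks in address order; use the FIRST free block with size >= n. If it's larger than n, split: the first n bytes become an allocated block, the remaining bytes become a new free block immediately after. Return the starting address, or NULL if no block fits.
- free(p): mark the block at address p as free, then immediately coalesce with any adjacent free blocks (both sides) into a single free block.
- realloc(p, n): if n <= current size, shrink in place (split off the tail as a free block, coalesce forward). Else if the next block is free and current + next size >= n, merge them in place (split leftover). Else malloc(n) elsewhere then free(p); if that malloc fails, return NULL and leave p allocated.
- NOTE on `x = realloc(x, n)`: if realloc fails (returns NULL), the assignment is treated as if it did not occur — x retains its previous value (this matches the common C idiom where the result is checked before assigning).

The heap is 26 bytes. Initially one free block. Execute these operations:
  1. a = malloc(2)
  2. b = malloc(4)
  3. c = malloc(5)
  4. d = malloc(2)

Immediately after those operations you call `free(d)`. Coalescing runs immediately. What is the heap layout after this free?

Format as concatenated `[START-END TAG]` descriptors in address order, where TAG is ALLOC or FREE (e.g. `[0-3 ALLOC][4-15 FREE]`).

Answer: [0-1 ALLOC][2-5 ALLOC][6-10 ALLOC][11-25 FREE]

Derivation:
Op 1: a = malloc(2) -> a = 0; heap: [0-1 ALLOC][2-25 FREE]
Op 2: b = malloc(4) -> b = 2; heap: [0-1 ALLOC][2-5 ALLOC][6-25 FREE]
Op 3: c = malloc(5) -> c = 6; heap: [0-1 ALLOC][2-5 ALLOC][6-10 ALLOC][11-25 FREE]
Op 4: d = malloc(2) -> d = 11; heap: [0-1 ALLOC][2-5 ALLOC][6-10 ALLOC][11-12 ALLOC][13-25 FREE]
free(d): d = 11 -> block [11-12 ALLOC]; mark free, coalesce with adjacent free neighbors -> [0-1 ALLOC][2-5 ALLOC][6-10 ALLOC][11-25 FREE]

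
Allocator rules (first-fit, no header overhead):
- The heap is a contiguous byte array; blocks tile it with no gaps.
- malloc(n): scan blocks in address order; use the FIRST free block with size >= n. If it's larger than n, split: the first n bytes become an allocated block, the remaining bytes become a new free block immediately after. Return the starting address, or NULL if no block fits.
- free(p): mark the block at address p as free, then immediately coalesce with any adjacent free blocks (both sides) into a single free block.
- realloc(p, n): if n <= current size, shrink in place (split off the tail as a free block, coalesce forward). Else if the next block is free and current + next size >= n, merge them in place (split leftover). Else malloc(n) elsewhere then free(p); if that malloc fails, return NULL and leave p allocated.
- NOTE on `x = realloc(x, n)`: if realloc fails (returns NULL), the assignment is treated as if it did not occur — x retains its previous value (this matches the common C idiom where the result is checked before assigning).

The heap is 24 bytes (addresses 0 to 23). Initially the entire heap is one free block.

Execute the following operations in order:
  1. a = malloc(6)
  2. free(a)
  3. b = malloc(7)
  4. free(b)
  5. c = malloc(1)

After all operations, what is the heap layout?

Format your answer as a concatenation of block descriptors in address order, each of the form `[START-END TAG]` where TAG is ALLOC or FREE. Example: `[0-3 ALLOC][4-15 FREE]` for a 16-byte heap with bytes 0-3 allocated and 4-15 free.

Op 1: a = malloc(6) -> a = 0; heap: [0-5 ALLOC][6-23 FREE]
Op 2: free(a) -> (freed a); heap: [0-23 FREE]
Op 3: b = malloc(7) -> b = 0; heap: [0-6 ALLOC][7-23 FREE]
Op 4: free(b) -> (freed b); heap: [0-23 FREE]
Op 5: c = malloc(1) -> c = 0; heap: [0-0 ALLOC][1-23 FREE]

Answer: [0-0 ALLOC][1-23 FREE]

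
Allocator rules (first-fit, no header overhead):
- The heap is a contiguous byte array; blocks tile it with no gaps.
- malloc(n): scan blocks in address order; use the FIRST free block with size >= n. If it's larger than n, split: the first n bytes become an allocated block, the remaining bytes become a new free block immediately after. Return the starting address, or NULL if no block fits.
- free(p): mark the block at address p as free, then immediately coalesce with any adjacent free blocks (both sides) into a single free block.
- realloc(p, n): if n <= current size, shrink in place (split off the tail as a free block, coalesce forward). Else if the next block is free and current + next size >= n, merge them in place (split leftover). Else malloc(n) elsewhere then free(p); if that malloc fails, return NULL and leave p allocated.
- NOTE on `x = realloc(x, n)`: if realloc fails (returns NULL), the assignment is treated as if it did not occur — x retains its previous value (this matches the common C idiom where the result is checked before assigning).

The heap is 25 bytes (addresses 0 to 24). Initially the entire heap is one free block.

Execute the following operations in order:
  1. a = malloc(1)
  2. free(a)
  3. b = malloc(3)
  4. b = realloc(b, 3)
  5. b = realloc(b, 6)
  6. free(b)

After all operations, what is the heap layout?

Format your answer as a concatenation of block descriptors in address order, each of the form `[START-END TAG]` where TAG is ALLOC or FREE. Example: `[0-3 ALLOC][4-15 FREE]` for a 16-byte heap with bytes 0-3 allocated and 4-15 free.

Answer: [0-24 FREE]

Derivation:
Op 1: a = malloc(1) -> a = 0; heap: [0-0 ALLOC][1-24 FREE]
Op 2: free(a) -> (freed a); heap: [0-24 FREE]
Op 3: b = malloc(3) -> b = 0; heap: [0-2 ALLOC][3-24 FREE]
Op 4: b = realloc(b, 3) -> b = 0; heap: [0-2 ALLOC][3-24 FREE]
Op 5: b = realloc(b, 6) -> b = 0; heap: [0-5 ALLOC][6-24 FREE]
Op 6: free(b) -> (freed b); heap: [0-24 FREE]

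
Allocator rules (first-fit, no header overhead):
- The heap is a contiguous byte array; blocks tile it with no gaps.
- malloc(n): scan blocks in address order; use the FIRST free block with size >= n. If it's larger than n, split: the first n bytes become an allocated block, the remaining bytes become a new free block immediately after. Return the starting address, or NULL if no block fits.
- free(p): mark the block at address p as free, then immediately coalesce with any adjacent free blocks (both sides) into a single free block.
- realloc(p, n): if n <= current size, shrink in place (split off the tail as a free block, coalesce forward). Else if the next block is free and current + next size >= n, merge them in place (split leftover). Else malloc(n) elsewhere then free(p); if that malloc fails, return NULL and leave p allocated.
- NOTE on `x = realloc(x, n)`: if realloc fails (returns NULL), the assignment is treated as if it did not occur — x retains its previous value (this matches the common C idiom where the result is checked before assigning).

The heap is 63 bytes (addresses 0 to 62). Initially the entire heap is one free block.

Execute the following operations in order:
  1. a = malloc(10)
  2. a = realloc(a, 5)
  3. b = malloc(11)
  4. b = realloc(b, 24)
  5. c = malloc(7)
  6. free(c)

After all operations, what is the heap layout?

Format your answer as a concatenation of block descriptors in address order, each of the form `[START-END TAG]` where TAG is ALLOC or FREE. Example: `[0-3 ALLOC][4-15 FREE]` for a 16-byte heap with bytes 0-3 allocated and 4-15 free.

Op 1: a = malloc(10) -> a = 0; heap: [0-9 ALLOC][10-62 FREE]
Op 2: a = realloc(a, 5) -> a = 0; heap: [0-4 ALLOC][5-62 FREE]
Op 3: b = malloc(11) -> b = 5; heap: [0-4 ALLOC][5-15 ALLOC][16-62 FREE]
Op 4: b = realloc(b, 24) -> b = 5; heap: [0-4 ALLOC][5-28 ALLOC][29-62 FREE]
Op 5: c = malloc(7) -> c = 29; heap: [0-4 ALLOC][5-28 ALLOC][29-35 ALLOC][36-62 FREE]
Op 6: free(c) -> (freed c); heap: [0-4 ALLOC][5-28 ALLOC][29-62 FREE]

Answer: [0-4 ALLOC][5-28 ALLOC][29-62 FREE]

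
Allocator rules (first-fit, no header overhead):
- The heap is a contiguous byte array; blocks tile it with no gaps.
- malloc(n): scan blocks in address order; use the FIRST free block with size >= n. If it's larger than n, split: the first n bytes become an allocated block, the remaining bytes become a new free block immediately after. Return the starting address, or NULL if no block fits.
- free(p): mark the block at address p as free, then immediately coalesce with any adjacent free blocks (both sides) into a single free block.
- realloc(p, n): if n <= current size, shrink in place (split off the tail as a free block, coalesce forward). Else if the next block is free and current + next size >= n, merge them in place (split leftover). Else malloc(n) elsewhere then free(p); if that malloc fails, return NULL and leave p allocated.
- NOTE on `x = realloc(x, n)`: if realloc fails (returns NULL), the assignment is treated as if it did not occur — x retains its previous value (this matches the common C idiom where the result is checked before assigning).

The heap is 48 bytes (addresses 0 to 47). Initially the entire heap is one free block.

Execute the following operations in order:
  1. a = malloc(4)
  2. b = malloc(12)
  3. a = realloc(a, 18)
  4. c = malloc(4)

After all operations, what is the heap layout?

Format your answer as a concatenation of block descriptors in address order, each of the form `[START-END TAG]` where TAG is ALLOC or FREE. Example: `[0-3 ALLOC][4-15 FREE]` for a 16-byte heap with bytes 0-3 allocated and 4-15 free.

Op 1: a = malloc(4) -> a = 0; heap: [0-3 ALLOC][4-47 FREE]
Op 2: b = malloc(12) -> b = 4; heap: [0-3 ALLOC][4-15 ALLOC][16-47 FREE]
Op 3: a = realloc(a, 18) -> a = 16; heap: [0-3 FREE][4-15 ALLOC][16-33 ALLOC][34-47 FREE]
Op 4: c = malloc(4) -> c = 0; heap: [0-3 ALLOC][4-15 ALLOC][16-33 ALLOC][34-47 FREE]

Answer: [0-3 ALLOC][4-15 ALLOC][16-33 ALLOC][34-47 FREE]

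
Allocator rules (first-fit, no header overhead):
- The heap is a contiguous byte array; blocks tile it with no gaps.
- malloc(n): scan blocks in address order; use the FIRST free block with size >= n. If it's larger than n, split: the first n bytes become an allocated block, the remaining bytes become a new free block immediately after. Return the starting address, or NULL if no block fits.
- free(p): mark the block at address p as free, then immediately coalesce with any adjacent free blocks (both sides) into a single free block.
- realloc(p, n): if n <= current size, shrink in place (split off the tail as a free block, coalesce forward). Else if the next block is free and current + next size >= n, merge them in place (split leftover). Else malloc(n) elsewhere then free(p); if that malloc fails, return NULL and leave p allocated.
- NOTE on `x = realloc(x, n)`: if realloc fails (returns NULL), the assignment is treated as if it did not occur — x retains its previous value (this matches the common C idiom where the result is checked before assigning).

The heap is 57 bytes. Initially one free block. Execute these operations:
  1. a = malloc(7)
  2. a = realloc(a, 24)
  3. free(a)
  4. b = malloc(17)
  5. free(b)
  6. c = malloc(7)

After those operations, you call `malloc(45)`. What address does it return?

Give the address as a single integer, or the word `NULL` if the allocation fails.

Op 1: a = malloc(7) -> a = 0; heap: [0-6 ALLOC][7-56 FREE]
Op 2: a = realloc(a, 24) -> a = 0; heap: [0-23 ALLOC][24-56 FREE]
Op 3: free(a) -> (freed a); heap: [0-56 FREE]
Op 4: b = malloc(17) -> b = 0; heap: [0-16 ALLOC][17-56 FREE]
Op 5: free(b) -> (freed b); heap: [0-56 FREE]
Op 6: c = malloc(7) -> c = 0; heap: [0-6 ALLOC][7-56 FREE]
malloc(45): first-fit scan over [0-6 ALLOC][7-56 FREE] -> 7

Answer: 7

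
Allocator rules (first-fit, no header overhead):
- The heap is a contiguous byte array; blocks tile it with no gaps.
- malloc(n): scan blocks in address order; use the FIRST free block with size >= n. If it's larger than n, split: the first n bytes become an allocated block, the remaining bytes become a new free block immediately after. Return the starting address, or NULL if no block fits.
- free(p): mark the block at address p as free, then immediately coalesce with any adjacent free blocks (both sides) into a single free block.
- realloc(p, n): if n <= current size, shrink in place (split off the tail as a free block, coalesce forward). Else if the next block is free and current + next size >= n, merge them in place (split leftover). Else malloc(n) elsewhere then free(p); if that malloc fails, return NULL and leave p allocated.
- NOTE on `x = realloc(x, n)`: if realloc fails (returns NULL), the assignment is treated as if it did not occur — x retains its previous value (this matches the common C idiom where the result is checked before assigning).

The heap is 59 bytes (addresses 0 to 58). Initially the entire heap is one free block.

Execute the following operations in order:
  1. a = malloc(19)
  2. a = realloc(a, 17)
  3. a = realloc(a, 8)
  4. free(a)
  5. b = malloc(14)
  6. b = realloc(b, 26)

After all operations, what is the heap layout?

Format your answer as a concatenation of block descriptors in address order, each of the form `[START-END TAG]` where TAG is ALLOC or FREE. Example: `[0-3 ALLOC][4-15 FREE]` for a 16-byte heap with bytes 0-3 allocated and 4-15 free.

Answer: [0-25 ALLOC][26-58 FREE]

Derivation:
Op 1: a = malloc(19) -> a = 0; heap: [0-18 ALLOC][19-58 FREE]
Op 2: a = realloc(a, 17) -> a = 0; heap: [0-16 ALLOC][17-58 FREE]
Op 3: a = realloc(a, 8) -> a = 0; heap: [0-7 ALLOC][8-58 FREE]
Op 4: free(a) -> (freed a); heap: [0-58 FREE]
Op 5: b = malloc(14) -> b = 0; heap: [0-13 ALLOC][14-58 FREE]
Op 6: b = realloc(b, 26) -> b = 0; heap: [0-25 ALLOC][26-58 FREE]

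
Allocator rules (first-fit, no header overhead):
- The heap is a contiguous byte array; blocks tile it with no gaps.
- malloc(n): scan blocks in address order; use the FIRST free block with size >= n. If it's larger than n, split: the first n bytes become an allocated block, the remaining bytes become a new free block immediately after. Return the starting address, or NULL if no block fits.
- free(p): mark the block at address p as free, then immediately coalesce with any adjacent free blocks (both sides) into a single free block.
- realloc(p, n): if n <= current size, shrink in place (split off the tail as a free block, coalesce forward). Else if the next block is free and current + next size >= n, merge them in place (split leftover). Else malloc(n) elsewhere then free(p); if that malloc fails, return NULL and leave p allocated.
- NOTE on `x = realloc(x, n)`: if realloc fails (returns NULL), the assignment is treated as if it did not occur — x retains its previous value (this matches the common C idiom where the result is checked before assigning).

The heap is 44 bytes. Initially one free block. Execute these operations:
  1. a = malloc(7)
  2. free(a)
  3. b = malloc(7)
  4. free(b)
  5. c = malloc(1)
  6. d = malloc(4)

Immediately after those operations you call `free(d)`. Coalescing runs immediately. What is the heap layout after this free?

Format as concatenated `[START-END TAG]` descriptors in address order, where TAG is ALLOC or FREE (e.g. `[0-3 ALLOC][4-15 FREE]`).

Answer: [0-0 ALLOC][1-43 FREE]

Derivation:
Op 1: a = malloc(7) -> a = 0; heap: [0-6 ALLOC][7-43 FREE]
Op 2: free(a) -> (freed a); heap: [0-43 FREE]
Op 3: b = malloc(7) -> b = 0; heap: [0-6 ALLOC][7-43 FREE]
Op 4: free(b) -> (freed b); heap: [0-43 FREE]
Op 5: c = malloc(1) -> c = 0; heap: [0-0 ALLOC][1-43 FREE]
Op 6: d = malloc(4) -> d = 1; heap: [0-0 ALLOC][1-4 ALLOC][5-43 FREE]
free(d): d = 1 -> block [1-4 ALLOC]; mark free, coalesce with adjacent free neighbors -> [0-0 ALLOC][1-43 FREE]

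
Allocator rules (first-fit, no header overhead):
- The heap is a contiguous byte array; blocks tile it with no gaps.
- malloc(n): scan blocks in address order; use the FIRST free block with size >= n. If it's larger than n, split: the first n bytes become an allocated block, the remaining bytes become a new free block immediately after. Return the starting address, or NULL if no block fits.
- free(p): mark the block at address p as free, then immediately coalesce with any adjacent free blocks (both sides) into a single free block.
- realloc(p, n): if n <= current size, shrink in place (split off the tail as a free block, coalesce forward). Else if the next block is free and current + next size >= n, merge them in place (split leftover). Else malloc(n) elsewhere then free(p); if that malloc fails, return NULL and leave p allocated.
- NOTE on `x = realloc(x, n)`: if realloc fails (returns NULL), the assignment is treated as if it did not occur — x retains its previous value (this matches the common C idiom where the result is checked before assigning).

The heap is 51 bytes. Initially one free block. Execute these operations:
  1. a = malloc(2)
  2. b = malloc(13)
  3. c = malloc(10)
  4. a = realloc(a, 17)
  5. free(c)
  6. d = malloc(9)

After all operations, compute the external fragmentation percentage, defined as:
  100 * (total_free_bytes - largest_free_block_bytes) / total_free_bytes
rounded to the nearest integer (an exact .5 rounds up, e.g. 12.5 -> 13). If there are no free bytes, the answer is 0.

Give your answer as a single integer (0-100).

Answer: 25

Derivation:
Op 1: a = malloc(2) -> a = 0; heap: [0-1 ALLOC][2-50 FREE]
Op 2: b = malloc(13) -> b = 2; heap: [0-1 ALLOC][2-14 ALLOC][15-50 FREE]
Op 3: c = malloc(10) -> c = 15; heap: [0-1 ALLOC][2-14 ALLOC][15-24 ALLOC][25-50 FREE]
Op 4: a = realloc(a, 17) -> a = 25; heap: [0-1 FREE][2-14 ALLOC][15-24 ALLOC][25-41 ALLOC][42-50 FREE]
Op 5: free(c) -> (freed c); heap: [0-1 FREE][2-14 ALLOC][15-24 FREE][25-41 ALLOC][42-50 FREE]
Op 6: d = malloc(9) -> d = 15; heap: [0-1 FREE][2-14 ALLOC][15-23 ALLOC][24-24 FREE][25-41 ALLOC][42-50 FREE]
Free blocks: [2 1 9] total_free=12 largest=9 -> 100*(12-9)/12 = 300/12 = 25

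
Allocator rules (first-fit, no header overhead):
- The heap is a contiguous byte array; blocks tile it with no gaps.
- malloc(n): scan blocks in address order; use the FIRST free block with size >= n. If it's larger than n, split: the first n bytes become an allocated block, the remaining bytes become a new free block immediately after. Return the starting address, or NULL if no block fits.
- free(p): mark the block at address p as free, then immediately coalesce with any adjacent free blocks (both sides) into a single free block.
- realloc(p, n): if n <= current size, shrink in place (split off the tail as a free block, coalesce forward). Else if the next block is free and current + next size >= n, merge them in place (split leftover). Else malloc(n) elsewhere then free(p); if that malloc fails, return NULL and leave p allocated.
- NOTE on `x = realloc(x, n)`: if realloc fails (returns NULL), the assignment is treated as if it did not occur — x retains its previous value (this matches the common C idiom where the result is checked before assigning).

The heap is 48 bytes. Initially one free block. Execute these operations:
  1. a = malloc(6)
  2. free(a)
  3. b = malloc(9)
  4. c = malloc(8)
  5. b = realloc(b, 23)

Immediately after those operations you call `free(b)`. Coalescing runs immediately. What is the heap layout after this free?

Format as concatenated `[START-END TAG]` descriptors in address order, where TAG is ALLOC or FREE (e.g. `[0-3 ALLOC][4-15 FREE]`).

Answer: [0-8 FREE][9-16 ALLOC][17-47 FREE]

Derivation:
Op 1: a = malloc(6) -> a = 0; heap: [0-5 ALLOC][6-47 FREE]
Op 2: free(a) -> (freed a); heap: [0-47 FREE]
Op 3: b = malloc(9) -> b = 0; heap: [0-8 ALLOC][9-47 FREE]
Op 4: c = malloc(8) -> c = 9; heap: [0-8 ALLOC][9-16 ALLOC][17-47 FREE]
Op 5: b = realloc(b, 23) -> b = 17; heap: [0-8 FREE][9-16 ALLOC][17-39 ALLOC][40-47 FREE]
free(b): b = 17 -> block [17-39 ALLOC]; mark free, coalesce with adjacent free neighbors -> [0-8 FREE][9-16 ALLOC][17-47 FREE]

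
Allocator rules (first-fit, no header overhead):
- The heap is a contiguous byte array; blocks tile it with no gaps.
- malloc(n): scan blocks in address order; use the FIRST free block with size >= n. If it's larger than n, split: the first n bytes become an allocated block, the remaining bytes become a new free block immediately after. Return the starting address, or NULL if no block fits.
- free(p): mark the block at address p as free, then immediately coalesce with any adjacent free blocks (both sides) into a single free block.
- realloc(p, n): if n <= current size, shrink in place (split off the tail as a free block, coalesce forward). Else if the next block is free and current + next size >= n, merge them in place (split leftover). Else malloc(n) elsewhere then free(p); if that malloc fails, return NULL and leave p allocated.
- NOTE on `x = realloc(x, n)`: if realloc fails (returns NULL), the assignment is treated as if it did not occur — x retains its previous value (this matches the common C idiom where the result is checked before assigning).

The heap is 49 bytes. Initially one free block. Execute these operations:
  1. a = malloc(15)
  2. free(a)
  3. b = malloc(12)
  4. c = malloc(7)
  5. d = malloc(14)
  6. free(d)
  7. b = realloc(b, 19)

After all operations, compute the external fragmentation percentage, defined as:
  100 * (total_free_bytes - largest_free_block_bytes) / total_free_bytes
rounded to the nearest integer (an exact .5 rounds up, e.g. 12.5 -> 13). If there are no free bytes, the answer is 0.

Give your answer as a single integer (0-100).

Answer: 48

Derivation:
Op 1: a = malloc(15) -> a = 0; heap: [0-14 ALLOC][15-48 FREE]
Op 2: free(a) -> (freed a); heap: [0-48 FREE]
Op 3: b = malloc(12) -> b = 0; heap: [0-11 ALLOC][12-48 FREE]
Op 4: c = malloc(7) -> c = 12; heap: [0-11 ALLOC][12-18 ALLOC][19-48 FREE]
Op 5: d = malloc(14) -> d = 19; heap: [0-11 ALLOC][12-18 ALLOC][19-32 ALLOC][33-48 FREE]
Op 6: free(d) -> (freed d); heap: [0-11 ALLOC][12-18 ALLOC][19-48 FREE]
Op 7: b = realloc(b, 19) -> b = 19; heap: [0-11 FREE][12-18 ALLOC][19-37 ALLOC][38-48 FREE]
Free blocks: [12 11] total_free=23 largest=12 -> 100*(23-12)/23 = 1100/23 ≈ 47.826 -> rounds to 48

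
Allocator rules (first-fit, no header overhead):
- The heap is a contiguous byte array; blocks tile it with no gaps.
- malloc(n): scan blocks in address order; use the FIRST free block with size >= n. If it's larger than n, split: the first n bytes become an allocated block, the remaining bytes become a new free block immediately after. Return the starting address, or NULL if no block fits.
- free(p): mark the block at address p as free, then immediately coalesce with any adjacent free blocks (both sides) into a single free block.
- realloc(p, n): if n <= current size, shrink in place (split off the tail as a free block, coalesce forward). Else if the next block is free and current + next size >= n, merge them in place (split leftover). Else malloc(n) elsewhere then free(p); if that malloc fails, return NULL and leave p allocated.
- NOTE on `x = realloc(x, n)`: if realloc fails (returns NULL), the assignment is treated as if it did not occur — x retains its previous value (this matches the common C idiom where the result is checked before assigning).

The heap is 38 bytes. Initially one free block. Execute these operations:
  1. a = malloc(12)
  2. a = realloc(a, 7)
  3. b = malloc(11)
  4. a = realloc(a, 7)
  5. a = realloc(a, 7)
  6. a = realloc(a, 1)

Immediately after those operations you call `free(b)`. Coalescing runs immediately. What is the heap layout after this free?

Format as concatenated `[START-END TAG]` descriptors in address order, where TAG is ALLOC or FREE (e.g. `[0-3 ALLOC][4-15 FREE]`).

Op 1: a = malloc(12) -> a = 0; heap: [0-11 ALLOC][12-37 FREE]
Op 2: a = realloc(a, 7) -> a = 0; heap: [0-6 ALLOC][7-37 FREE]
Op 3: b = malloc(11) -> b = 7; heap: [0-6 ALLOC][7-17 ALLOC][18-37 FREE]
Op 4: a = realloc(a, 7) -> a = 0; heap: [0-6 ALLOC][7-17 ALLOC][18-37 FREE]
Op 5: a = realloc(a, 7) -> a = 0; heap: [0-6 ALLOC][7-17 ALLOC][18-37 FREE]
Op 6: a = realloc(a, 1) -> a = 0; heap: [0-0 ALLOC][1-6 FREE][7-17 ALLOC][18-37 FREE]
free(b): b = 7 -> block [7-17 ALLOC]; mark free, coalesce with adjacent free neighbors -> [0-0 ALLOC][1-37 FREE]

Answer: [0-0 ALLOC][1-37 FREE]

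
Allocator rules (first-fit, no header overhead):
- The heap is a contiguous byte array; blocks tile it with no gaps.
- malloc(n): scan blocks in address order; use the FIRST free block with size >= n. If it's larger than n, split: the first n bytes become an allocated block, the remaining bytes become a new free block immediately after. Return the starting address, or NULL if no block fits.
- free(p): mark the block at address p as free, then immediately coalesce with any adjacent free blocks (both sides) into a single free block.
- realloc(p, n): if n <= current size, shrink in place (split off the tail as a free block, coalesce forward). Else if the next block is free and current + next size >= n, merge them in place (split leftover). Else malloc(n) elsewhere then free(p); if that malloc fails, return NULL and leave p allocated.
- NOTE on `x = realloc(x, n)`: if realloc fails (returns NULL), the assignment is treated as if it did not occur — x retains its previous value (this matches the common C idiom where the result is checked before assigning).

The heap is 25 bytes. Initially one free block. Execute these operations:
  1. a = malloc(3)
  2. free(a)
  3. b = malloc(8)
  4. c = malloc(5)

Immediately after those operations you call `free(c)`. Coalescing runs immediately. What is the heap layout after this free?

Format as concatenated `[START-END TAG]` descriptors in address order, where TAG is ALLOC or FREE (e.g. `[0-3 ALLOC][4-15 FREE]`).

Op 1: a = malloc(3) -> a = 0; heap: [0-2 ALLOC][3-24 FREE]
Op 2: free(a) -> (freed a); heap: [0-24 FREE]
Op 3: b = malloc(8) -> b = 0; heap: [0-7 ALLOC][8-24 FREE]
Op 4: c = malloc(5) -> c = 8; heap: [0-7 ALLOC][8-12 ALLOC][13-24 FREE]
free(c): c = 8 -> block [8-12 ALLOC]; mark free, coalesce with adjacent free neighbors -> [0-7 ALLOC][8-24 FREE]

Answer: [0-7 ALLOC][8-24 FREE]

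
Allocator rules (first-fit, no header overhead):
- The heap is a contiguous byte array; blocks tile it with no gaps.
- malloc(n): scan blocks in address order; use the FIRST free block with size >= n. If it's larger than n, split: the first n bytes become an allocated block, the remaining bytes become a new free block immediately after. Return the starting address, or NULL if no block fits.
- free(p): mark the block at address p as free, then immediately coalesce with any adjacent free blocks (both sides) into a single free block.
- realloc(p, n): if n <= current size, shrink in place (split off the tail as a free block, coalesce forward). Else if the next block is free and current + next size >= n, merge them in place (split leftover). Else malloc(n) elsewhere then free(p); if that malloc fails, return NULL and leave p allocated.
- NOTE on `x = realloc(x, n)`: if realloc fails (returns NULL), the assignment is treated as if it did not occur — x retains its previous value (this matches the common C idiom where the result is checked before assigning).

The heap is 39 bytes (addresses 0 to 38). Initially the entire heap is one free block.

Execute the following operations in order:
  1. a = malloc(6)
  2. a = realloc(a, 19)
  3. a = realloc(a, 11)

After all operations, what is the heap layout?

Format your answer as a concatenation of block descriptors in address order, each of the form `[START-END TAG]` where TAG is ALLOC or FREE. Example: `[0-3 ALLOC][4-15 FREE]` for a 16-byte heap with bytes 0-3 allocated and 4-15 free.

Op 1: a = malloc(6) -> a = 0; heap: [0-5 ALLOC][6-38 FREE]
Op 2: a = realloc(a, 19) -> a = 0; heap: [0-18 ALLOC][19-38 FREE]
Op 3: a = realloc(a, 11) -> a = 0; heap: [0-10 ALLOC][11-38 FREE]

Answer: [0-10 ALLOC][11-38 FREE]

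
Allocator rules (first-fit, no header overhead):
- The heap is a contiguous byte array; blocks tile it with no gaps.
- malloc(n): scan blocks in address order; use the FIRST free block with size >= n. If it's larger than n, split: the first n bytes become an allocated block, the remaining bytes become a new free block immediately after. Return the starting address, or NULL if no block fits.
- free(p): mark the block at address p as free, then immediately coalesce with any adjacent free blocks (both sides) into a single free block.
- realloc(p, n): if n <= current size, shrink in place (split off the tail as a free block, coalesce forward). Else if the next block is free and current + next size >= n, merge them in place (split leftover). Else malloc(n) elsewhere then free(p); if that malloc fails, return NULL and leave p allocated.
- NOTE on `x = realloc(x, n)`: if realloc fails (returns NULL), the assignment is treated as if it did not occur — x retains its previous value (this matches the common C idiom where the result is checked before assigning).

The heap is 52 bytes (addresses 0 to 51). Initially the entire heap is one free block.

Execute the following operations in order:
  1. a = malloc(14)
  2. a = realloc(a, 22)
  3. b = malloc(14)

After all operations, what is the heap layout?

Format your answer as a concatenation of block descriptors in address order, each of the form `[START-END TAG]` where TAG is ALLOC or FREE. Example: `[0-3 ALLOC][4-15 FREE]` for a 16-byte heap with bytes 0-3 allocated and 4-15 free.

Answer: [0-21 ALLOC][22-35 ALLOC][36-51 FREE]

Derivation:
Op 1: a = malloc(14) -> a = 0; heap: [0-13 ALLOC][14-51 FREE]
Op 2: a = realloc(a, 22) -> a = 0; heap: [0-21 ALLOC][22-51 FREE]
Op 3: b = malloc(14) -> b = 22; heap: [0-21 ALLOC][22-35 ALLOC][36-51 FREE]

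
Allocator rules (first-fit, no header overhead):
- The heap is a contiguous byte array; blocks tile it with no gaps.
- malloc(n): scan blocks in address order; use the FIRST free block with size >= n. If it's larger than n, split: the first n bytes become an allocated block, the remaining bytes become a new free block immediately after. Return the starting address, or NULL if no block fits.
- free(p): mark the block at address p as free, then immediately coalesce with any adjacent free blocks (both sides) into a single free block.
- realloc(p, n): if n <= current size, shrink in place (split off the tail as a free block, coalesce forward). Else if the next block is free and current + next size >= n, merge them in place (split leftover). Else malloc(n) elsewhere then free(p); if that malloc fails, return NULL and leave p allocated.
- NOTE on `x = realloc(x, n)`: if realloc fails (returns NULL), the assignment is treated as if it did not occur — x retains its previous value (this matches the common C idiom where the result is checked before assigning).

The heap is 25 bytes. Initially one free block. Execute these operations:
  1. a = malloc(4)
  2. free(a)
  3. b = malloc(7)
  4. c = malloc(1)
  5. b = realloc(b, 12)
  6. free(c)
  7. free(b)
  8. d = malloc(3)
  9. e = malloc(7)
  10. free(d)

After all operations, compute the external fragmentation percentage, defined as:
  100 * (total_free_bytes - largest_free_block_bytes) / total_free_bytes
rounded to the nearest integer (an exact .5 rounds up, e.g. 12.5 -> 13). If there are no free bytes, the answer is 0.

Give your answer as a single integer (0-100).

Answer: 17

Derivation:
Op 1: a = malloc(4) -> a = 0; heap: [0-3 ALLOC][4-24 FREE]
Op 2: free(a) -> (freed a); heap: [0-24 FREE]
Op 3: b = malloc(7) -> b = 0; heap: [0-6 ALLOC][7-24 FREE]
Op 4: c = malloc(1) -> c = 7; heap: [0-6 ALLOC][7-7 ALLOC][8-24 FREE]
Op 5: b = realloc(b, 12) -> b = 8; heap: [0-6 FREE][7-7 ALLOC][8-19 ALLOC][20-24 FREE]
Op 6: free(c) -> (freed c); heap: [0-7 FREE][8-19 ALLOC][20-24 FREE]
Op 7: free(b) -> (freed b); heap: [0-24 FREE]
Op 8: d = malloc(3) -> d = 0; heap: [0-2 ALLOC][3-24 FREE]
Op 9: e = malloc(7) -> e = 3; heap: [0-2 ALLOC][3-9 ALLOC][10-24 FREE]
Op 10: free(d) -> (freed d); heap: [0-2 FREE][3-9 ALLOC][10-24 FREE]
Free blocks: [3 15] total_free=18 largest=15 -> 100*(18-15)/18 = 300/18 ≈ 16.667 -> rounds to 17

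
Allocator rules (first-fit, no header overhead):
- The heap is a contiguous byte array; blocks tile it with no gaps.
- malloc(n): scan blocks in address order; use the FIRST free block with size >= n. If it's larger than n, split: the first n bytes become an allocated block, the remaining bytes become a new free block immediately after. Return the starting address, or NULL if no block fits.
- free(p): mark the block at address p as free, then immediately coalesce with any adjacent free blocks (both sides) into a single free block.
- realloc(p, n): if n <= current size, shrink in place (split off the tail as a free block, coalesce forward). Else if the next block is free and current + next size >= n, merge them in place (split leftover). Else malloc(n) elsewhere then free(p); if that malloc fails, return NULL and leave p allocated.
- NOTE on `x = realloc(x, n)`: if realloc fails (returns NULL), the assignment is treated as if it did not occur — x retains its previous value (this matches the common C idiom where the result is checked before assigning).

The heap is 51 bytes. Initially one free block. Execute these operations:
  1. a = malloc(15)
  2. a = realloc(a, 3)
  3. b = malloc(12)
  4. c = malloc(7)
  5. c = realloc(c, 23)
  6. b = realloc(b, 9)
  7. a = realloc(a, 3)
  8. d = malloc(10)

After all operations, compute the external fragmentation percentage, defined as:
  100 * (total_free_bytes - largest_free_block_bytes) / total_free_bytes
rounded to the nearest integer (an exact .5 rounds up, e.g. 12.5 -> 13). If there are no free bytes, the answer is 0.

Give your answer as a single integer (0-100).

Answer: 50

Derivation:
Op 1: a = malloc(15) -> a = 0; heap: [0-14 ALLOC][15-50 FREE]
Op 2: a = realloc(a, 3) -> a = 0; heap: [0-2 ALLOC][3-50 FREE]
Op 3: b = malloc(12) -> b = 3; heap: [0-2 ALLOC][3-14 ALLOC][15-50 FREE]
Op 4: c = malloc(7) -> c = 15; heap: [0-2 ALLOC][3-14 ALLOC][15-21 ALLOC][22-50 FREE]
Op 5: c = realloc(c, 23) -> c = 15; heap: [0-2 ALLOC][3-14 ALLOC][15-37 ALLOC][38-50 FREE]
Op 6: b = realloc(b, 9) -> b = 3; heap: [0-2 ALLOC][3-11 ALLOC][12-14 FREE][15-37 ALLOC][38-50 FREE]
Op 7: a = realloc(a, 3) -> a = 0; heap: [0-2 ALLOC][3-11 ALLOC][12-14 FREE][15-37 ALLOC][38-50 FREE]
Op 8: d = malloc(10) -> d = 38; heap: [0-2 ALLOC][3-11 ALLOC][12-14 FREE][15-37 ALLOC][38-47 ALLOC][48-50 FREE]
Free blocks: [3 3] total_free=6 largest=3 -> 100*(6-3)/6 = 300/6 = 50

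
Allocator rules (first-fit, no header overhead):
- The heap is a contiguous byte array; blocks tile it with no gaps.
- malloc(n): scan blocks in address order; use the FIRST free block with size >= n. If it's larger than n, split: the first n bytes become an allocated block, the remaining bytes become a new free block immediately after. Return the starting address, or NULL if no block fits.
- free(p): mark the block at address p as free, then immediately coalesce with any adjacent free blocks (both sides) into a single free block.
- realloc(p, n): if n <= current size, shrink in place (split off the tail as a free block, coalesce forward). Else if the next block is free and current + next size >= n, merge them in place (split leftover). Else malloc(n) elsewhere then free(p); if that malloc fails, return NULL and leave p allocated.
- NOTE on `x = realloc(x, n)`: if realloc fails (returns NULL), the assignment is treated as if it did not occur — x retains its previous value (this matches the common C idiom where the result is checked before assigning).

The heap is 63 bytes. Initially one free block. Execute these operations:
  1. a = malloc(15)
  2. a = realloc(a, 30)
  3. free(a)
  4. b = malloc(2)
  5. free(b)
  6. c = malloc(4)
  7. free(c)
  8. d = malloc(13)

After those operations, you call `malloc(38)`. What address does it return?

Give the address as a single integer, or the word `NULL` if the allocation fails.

Answer: 13

Derivation:
Op 1: a = malloc(15) -> a = 0; heap: [0-14 ALLOC][15-62 FREE]
Op 2: a = realloc(a, 30) -> a = 0; heap: [0-29 ALLOC][30-62 FREE]
Op 3: free(a) -> (freed a); heap: [0-62 FREE]
Op 4: b = malloc(2) -> b = 0; heap: [0-1 ALLOC][2-62 FREE]
Op 5: free(b) -> (freed b); heap: [0-62 FREE]
Op 6: c = malloc(4) -> c = 0; heap: [0-3 ALLOC][4-62 FREE]
Op 7: free(c) -> (freed c); heap: [0-62 FREE]
Op 8: d = malloc(13) -> d = 0; heap: [0-12 ALLOC][13-62 FREE]
malloc(38): first-fit scan over [0-12 ALLOC][13-62 FREE] -> 13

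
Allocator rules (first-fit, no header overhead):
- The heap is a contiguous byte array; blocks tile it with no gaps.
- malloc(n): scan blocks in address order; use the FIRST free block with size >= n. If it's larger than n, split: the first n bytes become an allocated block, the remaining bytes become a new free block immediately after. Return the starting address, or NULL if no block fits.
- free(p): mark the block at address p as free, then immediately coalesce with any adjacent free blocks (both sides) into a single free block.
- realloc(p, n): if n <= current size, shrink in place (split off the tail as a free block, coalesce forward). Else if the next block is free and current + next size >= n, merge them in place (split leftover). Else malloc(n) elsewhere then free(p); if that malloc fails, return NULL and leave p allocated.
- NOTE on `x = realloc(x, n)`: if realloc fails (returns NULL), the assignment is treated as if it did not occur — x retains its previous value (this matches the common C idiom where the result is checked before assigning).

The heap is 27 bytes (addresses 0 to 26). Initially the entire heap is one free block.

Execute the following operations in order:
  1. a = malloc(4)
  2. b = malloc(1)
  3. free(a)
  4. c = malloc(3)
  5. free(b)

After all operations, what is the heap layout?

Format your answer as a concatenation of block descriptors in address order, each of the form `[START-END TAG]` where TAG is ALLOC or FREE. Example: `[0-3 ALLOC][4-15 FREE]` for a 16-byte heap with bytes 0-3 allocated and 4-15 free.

Answer: [0-2 ALLOC][3-26 FREE]

Derivation:
Op 1: a = malloc(4) -> a = 0; heap: [0-3 ALLOC][4-26 FREE]
Op 2: b = malloc(1) -> b = 4; heap: [0-3 ALLOC][4-4 ALLOC][5-26 FREE]
Op 3: free(a) -> (freed a); heap: [0-3 FREE][4-4 ALLOC][5-26 FREE]
Op 4: c = malloc(3) -> c = 0; heap: [0-2 ALLOC][3-3 FREE][4-4 ALLOC][5-26 FREE]
Op 5: free(b) -> (freed b); heap: [0-2 ALLOC][3-26 FREE]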